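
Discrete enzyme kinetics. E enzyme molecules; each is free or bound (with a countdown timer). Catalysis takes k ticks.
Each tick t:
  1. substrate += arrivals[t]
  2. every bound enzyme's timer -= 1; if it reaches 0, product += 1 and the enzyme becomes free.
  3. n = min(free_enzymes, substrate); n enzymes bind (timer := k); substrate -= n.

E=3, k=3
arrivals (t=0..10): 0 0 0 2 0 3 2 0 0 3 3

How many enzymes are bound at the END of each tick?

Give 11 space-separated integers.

t=0: arr=0 -> substrate=0 bound=0 product=0
t=1: arr=0 -> substrate=0 bound=0 product=0
t=2: arr=0 -> substrate=0 bound=0 product=0
t=3: arr=2 -> substrate=0 bound=2 product=0
t=4: arr=0 -> substrate=0 bound=2 product=0
t=5: arr=3 -> substrate=2 bound=3 product=0
t=6: arr=2 -> substrate=2 bound=3 product=2
t=7: arr=0 -> substrate=2 bound=3 product=2
t=8: arr=0 -> substrate=1 bound=3 product=3
t=9: arr=3 -> substrate=2 bound=3 product=5
t=10: arr=3 -> substrate=5 bound=3 product=5

Answer: 0 0 0 2 2 3 3 3 3 3 3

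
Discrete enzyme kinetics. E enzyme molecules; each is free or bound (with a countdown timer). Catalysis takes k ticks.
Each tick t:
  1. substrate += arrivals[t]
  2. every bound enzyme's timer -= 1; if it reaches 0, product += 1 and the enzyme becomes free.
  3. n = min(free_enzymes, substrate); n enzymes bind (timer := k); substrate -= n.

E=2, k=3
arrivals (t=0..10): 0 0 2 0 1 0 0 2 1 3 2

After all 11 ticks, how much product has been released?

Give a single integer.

Answer: 4

Derivation:
t=0: arr=0 -> substrate=0 bound=0 product=0
t=1: arr=0 -> substrate=0 bound=0 product=0
t=2: arr=2 -> substrate=0 bound=2 product=0
t=3: arr=0 -> substrate=0 bound=2 product=0
t=4: arr=1 -> substrate=1 bound=2 product=0
t=5: arr=0 -> substrate=0 bound=1 product=2
t=6: arr=0 -> substrate=0 bound=1 product=2
t=7: arr=2 -> substrate=1 bound=2 product=2
t=8: arr=1 -> substrate=1 bound=2 product=3
t=9: arr=3 -> substrate=4 bound=2 product=3
t=10: arr=2 -> substrate=5 bound=2 product=4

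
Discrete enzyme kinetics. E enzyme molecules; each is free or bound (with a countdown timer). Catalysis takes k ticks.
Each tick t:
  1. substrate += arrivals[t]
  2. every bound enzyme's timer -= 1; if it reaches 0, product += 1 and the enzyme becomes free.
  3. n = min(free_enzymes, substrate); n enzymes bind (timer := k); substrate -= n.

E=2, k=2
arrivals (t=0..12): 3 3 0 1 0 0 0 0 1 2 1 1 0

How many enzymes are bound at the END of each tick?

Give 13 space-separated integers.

t=0: arr=3 -> substrate=1 bound=2 product=0
t=1: arr=3 -> substrate=4 bound=2 product=0
t=2: arr=0 -> substrate=2 bound=2 product=2
t=3: arr=1 -> substrate=3 bound=2 product=2
t=4: arr=0 -> substrate=1 bound=2 product=4
t=5: arr=0 -> substrate=1 bound=2 product=4
t=6: arr=0 -> substrate=0 bound=1 product=6
t=7: arr=0 -> substrate=0 bound=1 product=6
t=8: arr=1 -> substrate=0 bound=1 product=7
t=9: arr=2 -> substrate=1 bound=2 product=7
t=10: arr=1 -> substrate=1 bound=2 product=8
t=11: arr=1 -> substrate=1 bound=2 product=9
t=12: arr=0 -> substrate=0 bound=2 product=10

Answer: 2 2 2 2 2 2 1 1 1 2 2 2 2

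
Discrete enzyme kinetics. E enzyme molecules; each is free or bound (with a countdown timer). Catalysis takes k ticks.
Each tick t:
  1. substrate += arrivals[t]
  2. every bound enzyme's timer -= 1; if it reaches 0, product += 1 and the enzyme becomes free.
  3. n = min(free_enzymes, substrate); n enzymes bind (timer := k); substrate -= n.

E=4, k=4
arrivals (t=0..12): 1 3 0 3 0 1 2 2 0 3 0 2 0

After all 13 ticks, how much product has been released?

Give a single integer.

Answer: 9

Derivation:
t=0: arr=1 -> substrate=0 bound=1 product=0
t=1: arr=3 -> substrate=0 bound=4 product=0
t=2: arr=0 -> substrate=0 bound=4 product=0
t=3: arr=3 -> substrate=3 bound=4 product=0
t=4: arr=0 -> substrate=2 bound=4 product=1
t=5: arr=1 -> substrate=0 bound=4 product=4
t=6: arr=2 -> substrate=2 bound=4 product=4
t=7: arr=2 -> substrate=4 bound=4 product=4
t=8: arr=0 -> substrate=3 bound=4 product=5
t=9: arr=3 -> substrate=3 bound=4 product=8
t=10: arr=0 -> substrate=3 bound=4 product=8
t=11: arr=2 -> substrate=5 bound=4 product=8
t=12: arr=0 -> substrate=4 bound=4 product=9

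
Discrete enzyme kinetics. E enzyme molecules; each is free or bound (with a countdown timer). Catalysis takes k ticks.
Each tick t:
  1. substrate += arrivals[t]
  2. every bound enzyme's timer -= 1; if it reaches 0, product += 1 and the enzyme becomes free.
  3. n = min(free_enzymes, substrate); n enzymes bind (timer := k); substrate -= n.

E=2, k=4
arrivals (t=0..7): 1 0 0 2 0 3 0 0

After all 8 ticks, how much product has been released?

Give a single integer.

Answer: 2

Derivation:
t=0: arr=1 -> substrate=0 bound=1 product=0
t=1: arr=0 -> substrate=0 bound=1 product=0
t=2: arr=0 -> substrate=0 bound=1 product=0
t=3: arr=2 -> substrate=1 bound=2 product=0
t=4: arr=0 -> substrate=0 bound=2 product=1
t=5: arr=3 -> substrate=3 bound=2 product=1
t=6: arr=0 -> substrate=3 bound=2 product=1
t=7: arr=0 -> substrate=2 bound=2 product=2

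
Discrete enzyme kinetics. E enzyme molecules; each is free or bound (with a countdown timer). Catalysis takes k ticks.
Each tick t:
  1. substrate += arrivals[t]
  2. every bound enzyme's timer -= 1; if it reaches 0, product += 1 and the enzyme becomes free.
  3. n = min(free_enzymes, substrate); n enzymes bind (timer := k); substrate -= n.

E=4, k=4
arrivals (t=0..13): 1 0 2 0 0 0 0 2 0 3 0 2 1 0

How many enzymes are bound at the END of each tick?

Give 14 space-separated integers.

t=0: arr=1 -> substrate=0 bound=1 product=0
t=1: arr=0 -> substrate=0 bound=1 product=0
t=2: arr=2 -> substrate=0 bound=3 product=0
t=3: arr=0 -> substrate=0 bound=3 product=0
t=4: arr=0 -> substrate=0 bound=2 product=1
t=5: arr=0 -> substrate=0 bound=2 product=1
t=6: arr=0 -> substrate=0 bound=0 product=3
t=7: arr=2 -> substrate=0 bound=2 product=3
t=8: arr=0 -> substrate=0 bound=2 product=3
t=9: arr=3 -> substrate=1 bound=4 product=3
t=10: arr=0 -> substrate=1 bound=4 product=3
t=11: arr=2 -> substrate=1 bound=4 product=5
t=12: arr=1 -> substrate=2 bound=4 product=5
t=13: arr=0 -> substrate=0 bound=4 product=7

Answer: 1 1 3 3 2 2 0 2 2 4 4 4 4 4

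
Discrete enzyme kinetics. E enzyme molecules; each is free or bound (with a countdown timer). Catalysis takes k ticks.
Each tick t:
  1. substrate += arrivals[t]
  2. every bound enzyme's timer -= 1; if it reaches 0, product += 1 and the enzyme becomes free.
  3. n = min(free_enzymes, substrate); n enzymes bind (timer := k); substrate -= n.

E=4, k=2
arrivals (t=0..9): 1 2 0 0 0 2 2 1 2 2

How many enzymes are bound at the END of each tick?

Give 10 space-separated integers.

t=0: arr=1 -> substrate=0 bound=1 product=0
t=1: arr=2 -> substrate=0 bound=3 product=0
t=2: arr=0 -> substrate=0 bound=2 product=1
t=3: arr=0 -> substrate=0 bound=0 product=3
t=4: arr=0 -> substrate=0 bound=0 product=3
t=5: arr=2 -> substrate=0 bound=2 product=3
t=6: arr=2 -> substrate=0 bound=4 product=3
t=7: arr=1 -> substrate=0 bound=3 product=5
t=8: arr=2 -> substrate=0 bound=3 product=7
t=9: arr=2 -> substrate=0 bound=4 product=8

Answer: 1 3 2 0 0 2 4 3 3 4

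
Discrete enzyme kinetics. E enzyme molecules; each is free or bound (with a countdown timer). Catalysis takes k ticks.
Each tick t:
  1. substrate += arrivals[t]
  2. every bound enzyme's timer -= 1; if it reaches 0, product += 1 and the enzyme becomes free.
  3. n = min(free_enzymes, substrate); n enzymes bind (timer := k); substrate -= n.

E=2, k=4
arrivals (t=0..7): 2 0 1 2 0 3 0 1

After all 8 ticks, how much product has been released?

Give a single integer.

t=0: arr=2 -> substrate=0 bound=2 product=0
t=1: arr=0 -> substrate=0 bound=2 product=0
t=2: arr=1 -> substrate=1 bound=2 product=0
t=3: arr=2 -> substrate=3 bound=2 product=0
t=4: arr=0 -> substrate=1 bound=2 product=2
t=5: arr=3 -> substrate=4 bound=2 product=2
t=6: arr=0 -> substrate=4 bound=2 product=2
t=7: arr=1 -> substrate=5 bound=2 product=2

Answer: 2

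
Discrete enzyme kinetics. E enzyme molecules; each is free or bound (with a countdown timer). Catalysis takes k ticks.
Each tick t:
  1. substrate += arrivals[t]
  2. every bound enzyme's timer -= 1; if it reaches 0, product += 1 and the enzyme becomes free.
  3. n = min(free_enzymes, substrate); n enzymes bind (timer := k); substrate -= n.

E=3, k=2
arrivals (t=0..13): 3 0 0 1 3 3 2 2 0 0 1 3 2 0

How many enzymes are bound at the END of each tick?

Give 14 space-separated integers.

t=0: arr=3 -> substrate=0 bound=3 product=0
t=1: arr=0 -> substrate=0 bound=3 product=0
t=2: arr=0 -> substrate=0 bound=0 product=3
t=3: arr=1 -> substrate=0 bound=1 product=3
t=4: arr=3 -> substrate=1 bound=3 product=3
t=5: arr=3 -> substrate=3 bound=3 product=4
t=6: arr=2 -> substrate=3 bound=3 product=6
t=7: arr=2 -> substrate=4 bound=3 product=7
t=8: arr=0 -> substrate=2 bound=3 product=9
t=9: arr=0 -> substrate=1 bound=3 product=10
t=10: arr=1 -> substrate=0 bound=3 product=12
t=11: arr=3 -> substrate=2 bound=3 product=13
t=12: arr=2 -> substrate=2 bound=3 product=15
t=13: arr=0 -> substrate=1 bound=3 product=16

Answer: 3 3 0 1 3 3 3 3 3 3 3 3 3 3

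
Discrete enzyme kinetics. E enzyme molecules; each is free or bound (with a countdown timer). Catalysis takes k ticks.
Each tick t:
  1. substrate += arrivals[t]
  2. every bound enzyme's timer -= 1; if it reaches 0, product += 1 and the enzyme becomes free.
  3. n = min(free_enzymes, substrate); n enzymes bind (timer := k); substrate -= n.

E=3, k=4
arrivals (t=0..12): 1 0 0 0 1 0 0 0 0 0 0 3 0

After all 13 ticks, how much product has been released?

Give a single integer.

t=0: arr=1 -> substrate=0 bound=1 product=0
t=1: arr=0 -> substrate=0 bound=1 product=0
t=2: arr=0 -> substrate=0 bound=1 product=0
t=3: arr=0 -> substrate=0 bound=1 product=0
t=4: arr=1 -> substrate=0 bound=1 product=1
t=5: arr=0 -> substrate=0 bound=1 product=1
t=6: arr=0 -> substrate=0 bound=1 product=1
t=7: arr=0 -> substrate=0 bound=1 product=1
t=8: arr=0 -> substrate=0 bound=0 product=2
t=9: arr=0 -> substrate=0 bound=0 product=2
t=10: arr=0 -> substrate=0 bound=0 product=2
t=11: arr=3 -> substrate=0 bound=3 product=2
t=12: arr=0 -> substrate=0 bound=3 product=2

Answer: 2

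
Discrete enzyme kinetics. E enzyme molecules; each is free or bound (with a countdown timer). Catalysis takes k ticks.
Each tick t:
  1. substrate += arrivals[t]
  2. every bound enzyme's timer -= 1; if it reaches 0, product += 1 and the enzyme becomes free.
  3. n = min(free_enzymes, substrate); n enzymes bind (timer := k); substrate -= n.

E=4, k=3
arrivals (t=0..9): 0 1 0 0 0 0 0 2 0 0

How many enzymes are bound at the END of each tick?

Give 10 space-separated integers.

Answer: 0 1 1 1 0 0 0 2 2 2

Derivation:
t=0: arr=0 -> substrate=0 bound=0 product=0
t=1: arr=1 -> substrate=0 bound=1 product=0
t=2: arr=0 -> substrate=0 bound=1 product=0
t=3: arr=0 -> substrate=0 bound=1 product=0
t=4: arr=0 -> substrate=0 bound=0 product=1
t=5: arr=0 -> substrate=0 bound=0 product=1
t=6: arr=0 -> substrate=0 bound=0 product=1
t=7: arr=2 -> substrate=0 bound=2 product=1
t=8: arr=0 -> substrate=0 bound=2 product=1
t=9: arr=0 -> substrate=0 bound=2 product=1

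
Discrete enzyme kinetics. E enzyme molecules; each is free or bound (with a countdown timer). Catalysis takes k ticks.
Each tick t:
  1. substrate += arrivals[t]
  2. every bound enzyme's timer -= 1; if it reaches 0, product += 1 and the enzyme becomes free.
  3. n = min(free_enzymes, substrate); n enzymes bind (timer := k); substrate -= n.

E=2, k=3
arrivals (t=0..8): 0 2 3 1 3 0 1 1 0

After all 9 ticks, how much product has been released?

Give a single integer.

t=0: arr=0 -> substrate=0 bound=0 product=0
t=1: arr=2 -> substrate=0 bound=2 product=0
t=2: arr=3 -> substrate=3 bound=2 product=0
t=3: arr=1 -> substrate=4 bound=2 product=0
t=4: arr=3 -> substrate=5 bound=2 product=2
t=5: arr=0 -> substrate=5 bound=2 product=2
t=6: arr=1 -> substrate=6 bound=2 product=2
t=7: arr=1 -> substrate=5 bound=2 product=4
t=8: arr=0 -> substrate=5 bound=2 product=4

Answer: 4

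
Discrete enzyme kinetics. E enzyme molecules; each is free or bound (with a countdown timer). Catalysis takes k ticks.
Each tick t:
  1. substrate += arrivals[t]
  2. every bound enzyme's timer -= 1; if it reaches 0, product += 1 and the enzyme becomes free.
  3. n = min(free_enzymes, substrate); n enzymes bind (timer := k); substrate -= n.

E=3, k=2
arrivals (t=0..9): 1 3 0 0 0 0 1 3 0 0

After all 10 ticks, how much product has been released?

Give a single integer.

t=0: arr=1 -> substrate=0 bound=1 product=0
t=1: arr=3 -> substrate=1 bound=3 product=0
t=2: arr=0 -> substrate=0 bound=3 product=1
t=3: arr=0 -> substrate=0 bound=1 product=3
t=4: arr=0 -> substrate=0 bound=0 product=4
t=5: arr=0 -> substrate=0 bound=0 product=4
t=6: arr=1 -> substrate=0 bound=1 product=4
t=7: arr=3 -> substrate=1 bound=3 product=4
t=8: arr=0 -> substrate=0 bound=3 product=5
t=9: arr=0 -> substrate=0 bound=1 product=7

Answer: 7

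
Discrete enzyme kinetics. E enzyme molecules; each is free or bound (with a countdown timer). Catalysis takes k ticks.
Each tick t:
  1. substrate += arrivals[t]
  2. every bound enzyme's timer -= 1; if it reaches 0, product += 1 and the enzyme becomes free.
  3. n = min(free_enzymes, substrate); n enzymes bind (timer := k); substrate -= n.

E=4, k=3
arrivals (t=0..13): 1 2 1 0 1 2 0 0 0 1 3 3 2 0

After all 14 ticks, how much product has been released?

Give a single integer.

Answer: 11

Derivation:
t=0: arr=1 -> substrate=0 bound=1 product=0
t=1: arr=2 -> substrate=0 bound=3 product=0
t=2: arr=1 -> substrate=0 bound=4 product=0
t=3: arr=0 -> substrate=0 bound=3 product=1
t=4: arr=1 -> substrate=0 bound=2 product=3
t=5: arr=2 -> substrate=0 bound=3 product=4
t=6: arr=0 -> substrate=0 bound=3 product=4
t=7: arr=0 -> substrate=0 bound=2 product=5
t=8: arr=0 -> substrate=0 bound=0 product=7
t=9: arr=1 -> substrate=0 bound=1 product=7
t=10: arr=3 -> substrate=0 bound=4 product=7
t=11: arr=3 -> substrate=3 bound=4 product=7
t=12: arr=2 -> substrate=4 bound=4 product=8
t=13: arr=0 -> substrate=1 bound=4 product=11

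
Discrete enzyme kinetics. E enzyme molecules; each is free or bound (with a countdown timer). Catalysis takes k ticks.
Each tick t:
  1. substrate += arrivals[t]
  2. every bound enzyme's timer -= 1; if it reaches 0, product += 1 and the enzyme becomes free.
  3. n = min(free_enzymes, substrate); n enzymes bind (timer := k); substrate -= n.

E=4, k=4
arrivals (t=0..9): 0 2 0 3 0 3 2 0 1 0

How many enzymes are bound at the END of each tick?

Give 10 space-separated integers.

t=0: arr=0 -> substrate=0 bound=0 product=0
t=1: arr=2 -> substrate=0 bound=2 product=0
t=2: arr=0 -> substrate=0 bound=2 product=0
t=3: arr=3 -> substrate=1 bound=4 product=0
t=4: arr=0 -> substrate=1 bound=4 product=0
t=5: arr=3 -> substrate=2 bound=4 product=2
t=6: arr=2 -> substrate=4 bound=4 product=2
t=7: arr=0 -> substrate=2 bound=4 product=4
t=8: arr=1 -> substrate=3 bound=4 product=4
t=9: arr=0 -> substrate=1 bound=4 product=6

Answer: 0 2 2 4 4 4 4 4 4 4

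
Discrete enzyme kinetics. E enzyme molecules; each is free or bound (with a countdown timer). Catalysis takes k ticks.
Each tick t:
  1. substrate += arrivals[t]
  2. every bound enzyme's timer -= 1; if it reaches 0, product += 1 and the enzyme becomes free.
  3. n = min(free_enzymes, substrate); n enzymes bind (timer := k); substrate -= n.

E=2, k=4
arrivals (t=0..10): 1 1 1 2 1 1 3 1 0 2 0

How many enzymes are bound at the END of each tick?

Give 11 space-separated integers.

Answer: 1 2 2 2 2 2 2 2 2 2 2

Derivation:
t=0: arr=1 -> substrate=0 bound=1 product=0
t=1: arr=1 -> substrate=0 bound=2 product=0
t=2: arr=1 -> substrate=1 bound=2 product=0
t=3: arr=2 -> substrate=3 bound=2 product=0
t=4: arr=1 -> substrate=3 bound=2 product=1
t=5: arr=1 -> substrate=3 bound=2 product=2
t=6: arr=3 -> substrate=6 bound=2 product=2
t=7: arr=1 -> substrate=7 bound=2 product=2
t=8: arr=0 -> substrate=6 bound=2 product=3
t=9: arr=2 -> substrate=7 bound=2 product=4
t=10: arr=0 -> substrate=7 bound=2 product=4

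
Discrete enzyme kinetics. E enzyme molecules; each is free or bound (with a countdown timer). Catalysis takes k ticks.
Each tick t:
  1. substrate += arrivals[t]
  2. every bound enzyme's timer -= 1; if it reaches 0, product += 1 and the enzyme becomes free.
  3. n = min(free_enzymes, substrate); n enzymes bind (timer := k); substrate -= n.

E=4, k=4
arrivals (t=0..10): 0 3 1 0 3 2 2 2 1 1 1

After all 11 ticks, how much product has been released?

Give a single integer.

t=0: arr=0 -> substrate=0 bound=0 product=0
t=1: arr=3 -> substrate=0 bound=3 product=0
t=2: arr=1 -> substrate=0 bound=4 product=0
t=3: arr=0 -> substrate=0 bound=4 product=0
t=4: arr=3 -> substrate=3 bound=4 product=0
t=5: arr=2 -> substrate=2 bound=4 product=3
t=6: arr=2 -> substrate=3 bound=4 product=4
t=7: arr=2 -> substrate=5 bound=4 product=4
t=8: arr=1 -> substrate=6 bound=4 product=4
t=9: arr=1 -> substrate=4 bound=4 product=7
t=10: arr=1 -> substrate=4 bound=4 product=8

Answer: 8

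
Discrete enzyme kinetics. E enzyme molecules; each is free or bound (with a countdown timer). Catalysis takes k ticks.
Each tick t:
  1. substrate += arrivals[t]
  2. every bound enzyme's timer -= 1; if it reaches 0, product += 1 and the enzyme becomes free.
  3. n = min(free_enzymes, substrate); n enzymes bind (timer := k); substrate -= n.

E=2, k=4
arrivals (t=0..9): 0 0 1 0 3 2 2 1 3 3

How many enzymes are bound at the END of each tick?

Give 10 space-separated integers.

t=0: arr=0 -> substrate=0 bound=0 product=0
t=1: arr=0 -> substrate=0 bound=0 product=0
t=2: arr=1 -> substrate=0 bound=1 product=0
t=3: arr=0 -> substrate=0 bound=1 product=0
t=4: arr=3 -> substrate=2 bound=2 product=0
t=5: arr=2 -> substrate=4 bound=2 product=0
t=6: arr=2 -> substrate=5 bound=2 product=1
t=7: arr=1 -> substrate=6 bound=2 product=1
t=8: arr=3 -> substrate=8 bound=2 product=2
t=9: arr=3 -> substrate=11 bound=2 product=2

Answer: 0 0 1 1 2 2 2 2 2 2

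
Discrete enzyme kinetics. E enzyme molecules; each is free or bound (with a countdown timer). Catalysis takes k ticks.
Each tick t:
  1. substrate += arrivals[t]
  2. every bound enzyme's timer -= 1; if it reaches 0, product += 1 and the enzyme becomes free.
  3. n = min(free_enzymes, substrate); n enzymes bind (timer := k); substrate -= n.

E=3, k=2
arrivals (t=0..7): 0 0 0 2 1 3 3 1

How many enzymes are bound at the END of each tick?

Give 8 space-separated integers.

t=0: arr=0 -> substrate=0 bound=0 product=0
t=1: arr=0 -> substrate=0 bound=0 product=0
t=2: arr=0 -> substrate=0 bound=0 product=0
t=3: arr=2 -> substrate=0 bound=2 product=0
t=4: arr=1 -> substrate=0 bound=3 product=0
t=5: arr=3 -> substrate=1 bound=3 product=2
t=6: arr=3 -> substrate=3 bound=3 product=3
t=7: arr=1 -> substrate=2 bound=3 product=5

Answer: 0 0 0 2 3 3 3 3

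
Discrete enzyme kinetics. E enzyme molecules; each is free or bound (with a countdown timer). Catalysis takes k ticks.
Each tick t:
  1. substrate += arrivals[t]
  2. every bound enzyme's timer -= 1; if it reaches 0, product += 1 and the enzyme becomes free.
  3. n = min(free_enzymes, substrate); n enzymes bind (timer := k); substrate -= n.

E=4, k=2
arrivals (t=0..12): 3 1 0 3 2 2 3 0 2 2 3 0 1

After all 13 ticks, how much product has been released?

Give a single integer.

t=0: arr=3 -> substrate=0 bound=3 product=0
t=1: arr=1 -> substrate=0 bound=4 product=0
t=2: arr=0 -> substrate=0 bound=1 product=3
t=3: arr=3 -> substrate=0 bound=3 product=4
t=4: arr=2 -> substrate=1 bound=4 product=4
t=5: arr=2 -> substrate=0 bound=4 product=7
t=6: arr=3 -> substrate=2 bound=4 product=8
t=7: arr=0 -> substrate=0 bound=3 product=11
t=8: arr=2 -> substrate=0 bound=4 product=12
t=9: arr=2 -> substrate=0 bound=4 product=14
t=10: arr=3 -> substrate=1 bound=4 product=16
t=11: arr=0 -> substrate=0 bound=3 product=18
t=12: arr=1 -> substrate=0 bound=2 product=20

Answer: 20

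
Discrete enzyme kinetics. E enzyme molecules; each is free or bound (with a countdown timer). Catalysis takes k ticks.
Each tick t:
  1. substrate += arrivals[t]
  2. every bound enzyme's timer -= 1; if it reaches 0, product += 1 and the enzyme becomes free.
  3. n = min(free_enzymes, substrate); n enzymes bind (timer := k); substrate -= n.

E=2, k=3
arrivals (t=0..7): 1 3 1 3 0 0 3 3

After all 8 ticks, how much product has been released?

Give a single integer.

t=0: arr=1 -> substrate=0 bound=1 product=0
t=1: arr=3 -> substrate=2 bound=2 product=0
t=2: arr=1 -> substrate=3 bound=2 product=0
t=3: arr=3 -> substrate=5 bound=2 product=1
t=4: arr=0 -> substrate=4 bound=2 product=2
t=5: arr=0 -> substrate=4 bound=2 product=2
t=6: arr=3 -> substrate=6 bound=2 product=3
t=7: arr=3 -> substrate=8 bound=2 product=4

Answer: 4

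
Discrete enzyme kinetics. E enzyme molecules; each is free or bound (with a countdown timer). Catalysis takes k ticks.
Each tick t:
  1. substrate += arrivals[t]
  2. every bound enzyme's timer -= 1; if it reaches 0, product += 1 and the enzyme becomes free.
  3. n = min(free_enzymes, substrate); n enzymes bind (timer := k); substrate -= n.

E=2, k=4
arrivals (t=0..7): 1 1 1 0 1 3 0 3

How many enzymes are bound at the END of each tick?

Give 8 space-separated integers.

t=0: arr=1 -> substrate=0 bound=1 product=0
t=1: arr=1 -> substrate=0 bound=2 product=0
t=2: arr=1 -> substrate=1 bound=2 product=0
t=3: arr=0 -> substrate=1 bound=2 product=0
t=4: arr=1 -> substrate=1 bound=2 product=1
t=5: arr=3 -> substrate=3 bound=2 product=2
t=6: arr=0 -> substrate=3 bound=2 product=2
t=7: arr=3 -> substrate=6 bound=2 product=2

Answer: 1 2 2 2 2 2 2 2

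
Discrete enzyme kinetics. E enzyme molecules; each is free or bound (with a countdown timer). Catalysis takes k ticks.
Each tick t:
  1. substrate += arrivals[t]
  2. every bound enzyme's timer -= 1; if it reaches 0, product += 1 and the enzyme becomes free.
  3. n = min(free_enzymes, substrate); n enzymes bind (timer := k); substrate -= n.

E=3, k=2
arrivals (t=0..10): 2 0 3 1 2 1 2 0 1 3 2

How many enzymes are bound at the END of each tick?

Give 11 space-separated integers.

Answer: 2 2 3 3 3 3 3 3 1 3 3

Derivation:
t=0: arr=2 -> substrate=0 bound=2 product=0
t=1: arr=0 -> substrate=0 bound=2 product=0
t=2: arr=3 -> substrate=0 bound=3 product=2
t=3: arr=1 -> substrate=1 bound=3 product=2
t=4: arr=2 -> substrate=0 bound=3 product=5
t=5: arr=1 -> substrate=1 bound=3 product=5
t=6: arr=2 -> substrate=0 bound=3 product=8
t=7: arr=0 -> substrate=0 bound=3 product=8
t=8: arr=1 -> substrate=0 bound=1 product=11
t=9: arr=3 -> substrate=1 bound=3 product=11
t=10: arr=2 -> substrate=2 bound=3 product=12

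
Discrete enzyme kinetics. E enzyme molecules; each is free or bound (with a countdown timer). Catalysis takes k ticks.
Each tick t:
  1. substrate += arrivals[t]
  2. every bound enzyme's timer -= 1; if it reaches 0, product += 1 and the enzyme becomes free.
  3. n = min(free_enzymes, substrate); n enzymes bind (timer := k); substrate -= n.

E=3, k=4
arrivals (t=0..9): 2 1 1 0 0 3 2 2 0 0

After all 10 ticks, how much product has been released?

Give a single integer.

Answer: 6

Derivation:
t=0: arr=2 -> substrate=0 bound=2 product=0
t=1: arr=1 -> substrate=0 bound=3 product=0
t=2: arr=1 -> substrate=1 bound=3 product=0
t=3: arr=0 -> substrate=1 bound=3 product=0
t=4: arr=0 -> substrate=0 bound=2 product=2
t=5: arr=3 -> substrate=1 bound=3 product=3
t=6: arr=2 -> substrate=3 bound=3 product=3
t=7: arr=2 -> substrate=5 bound=3 product=3
t=8: arr=0 -> substrate=4 bound=3 product=4
t=9: arr=0 -> substrate=2 bound=3 product=6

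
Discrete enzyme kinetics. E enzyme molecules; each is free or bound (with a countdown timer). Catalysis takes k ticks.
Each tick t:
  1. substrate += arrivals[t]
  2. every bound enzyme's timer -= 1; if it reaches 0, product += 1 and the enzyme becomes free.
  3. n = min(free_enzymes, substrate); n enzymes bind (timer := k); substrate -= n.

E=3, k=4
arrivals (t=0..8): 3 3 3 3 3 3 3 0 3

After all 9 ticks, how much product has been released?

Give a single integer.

Answer: 6

Derivation:
t=0: arr=3 -> substrate=0 bound=3 product=0
t=1: arr=3 -> substrate=3 bound=3 product=0
t=2: arr=3 -> substrate=6 bound=3 product=0
t=3: arr=3 -> substrate=9 bound=3 product=0
t=4: arr=3 -> substrate=9 bound=3 product=3
t=5: arr=3 -> substrate=12 bound=3 product=3
t=6: arr=3 -> substrate=15 bound=3 product=3
t=7: arr=0 -> substrate=15 bound=3 product=3
t=8: arr=3 -> substrate=15 bound=3 product=6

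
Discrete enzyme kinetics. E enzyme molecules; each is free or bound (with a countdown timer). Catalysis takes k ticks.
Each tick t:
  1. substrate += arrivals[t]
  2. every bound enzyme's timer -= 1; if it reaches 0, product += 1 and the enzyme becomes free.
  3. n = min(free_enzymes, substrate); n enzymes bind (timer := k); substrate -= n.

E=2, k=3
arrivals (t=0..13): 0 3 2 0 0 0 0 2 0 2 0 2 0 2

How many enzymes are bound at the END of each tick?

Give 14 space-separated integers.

t=0: arr=0 -> substrate=0 bound=0 product=0
t=1: arr=3 -> substrate=1 bound=2 product=0
t=2: arr=2 -> substrate=3 bound=2 product=0
t=3: arr=0 -> substrate=3 bound=2 product=0
t=4: arr=0 -> substrate=1 bound=2 product=2
t=5: arr=0 -> substrate=1 bound=2 product=2
t=6: arr=0 -> substrate=1 bound=2 product=2
t=7: arr=2 -> substrate=1 bound=2 product=4
t=8: arr=0 -> substrate=1 bound=2 product=4
t=9: arr=2 -> substrate=3 bound=2 product=4
t=10: arr=0 -> substrate=1 bound=2 product=6
t=11: arr=2 -> substrate=3 bound=2 product=6
t=12: arr=0 -> substrate=3 bound=2 product=6
t=13: arr=2 -> substrate=3 bound=2 product=8

Answer: 0 2 2 2 2 2 2 2 2 2 2 2 2 2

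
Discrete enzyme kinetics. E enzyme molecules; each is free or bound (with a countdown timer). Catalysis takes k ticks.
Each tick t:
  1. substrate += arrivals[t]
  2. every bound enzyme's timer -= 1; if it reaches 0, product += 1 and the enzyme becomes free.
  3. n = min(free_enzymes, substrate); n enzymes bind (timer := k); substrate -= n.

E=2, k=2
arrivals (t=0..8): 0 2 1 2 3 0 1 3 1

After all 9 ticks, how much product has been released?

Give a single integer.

t=0: arr=0 -> substrate=0 bound=0 product=0
t=1: arr=2 -> substrate=0 bound=2 product=0
t=2: arr=1 -> substrate=1 bound=2 product=0
t=3: arr=2 -> substrate=1 bound=2 product=2
t=4: arr=3 -> substrate=4 bound=2 product=2
t=5: arr=0 -> substrate=2 bound=2 product=4
t=6: arr=1 -> substrate=3 bound=2 product=4
t=7: arr=3 -> substrate=4 bound=2 product=6
t=8: arr=1 -> substrate=5 bound=2 product=6

Answer: 6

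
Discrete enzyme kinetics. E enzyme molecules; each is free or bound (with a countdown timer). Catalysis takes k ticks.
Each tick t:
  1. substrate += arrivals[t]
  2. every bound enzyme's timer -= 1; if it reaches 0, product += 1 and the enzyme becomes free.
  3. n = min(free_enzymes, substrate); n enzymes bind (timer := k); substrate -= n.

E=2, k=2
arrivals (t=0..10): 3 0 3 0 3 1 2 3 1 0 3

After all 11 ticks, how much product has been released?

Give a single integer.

t=0: arr=3 -> substrate=1 bound=2 product=0
t=1: arr=0 -> substrate=1 bound=2 product=0
t=2: arr=3 -> substrate=2 bound=2 product=2
t=3: arr=0 -> substrate=2 bound=2 product=2
t=4: arr=3 -> substrate=3 bound=2 product=4
t=5: arr=1 -> substrate=4 bound=2 product=4
t=6: arr=2 -> substrate=4 bound=2 product=6
t=7: arr=3 -> substrate=7 bound=2 product=6
t=8: arr=1 -> substrate=6 bound=2 product=8
t=9: arr=0 -> substrate=6 bound=2 product=8
t=10: arr=3 -> substrate=7 bound=2 product=10

Answer: 10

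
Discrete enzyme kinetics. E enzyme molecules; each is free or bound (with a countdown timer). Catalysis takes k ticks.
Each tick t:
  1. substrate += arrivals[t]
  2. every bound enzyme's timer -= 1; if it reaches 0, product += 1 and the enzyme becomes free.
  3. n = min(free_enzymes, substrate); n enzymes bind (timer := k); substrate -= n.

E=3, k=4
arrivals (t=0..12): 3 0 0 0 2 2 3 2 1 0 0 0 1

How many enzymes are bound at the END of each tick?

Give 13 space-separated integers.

t=0: arr=3 -> substrate=0 bound=3 product=0
t=1: arr=0 -> substrate=0 bound=3 product=0
t=2: arr=0 -> substrate=0 bound=3 product=0
t=3: arr=0 -> substrate=0 bound=3 product=0
t=4: arr=2 -> substrate=0 bound=2 product=3
t=5: arr=2 -> substrate=1 bound=3 product=3
t=6: arr=3 -> substrate=4 bound=3 product=3
t=7: arr=2 -> substrate=6 bound=3 product=3
t=8: arr=1 -> substrate=5 bound=3 product=5
t=9: arr=0 -> substrate=4 bound=3 product=6
t=10: arr=0 -> substrate=4 bound=3 product=6
t=11: arr=0 -> substrate=4 bound=3 product=6
t=12: arr=1 -> substrate=3 bound=3 product=8

Answer: 3 3 3 3 2 3 3 3 3 3 3 3 3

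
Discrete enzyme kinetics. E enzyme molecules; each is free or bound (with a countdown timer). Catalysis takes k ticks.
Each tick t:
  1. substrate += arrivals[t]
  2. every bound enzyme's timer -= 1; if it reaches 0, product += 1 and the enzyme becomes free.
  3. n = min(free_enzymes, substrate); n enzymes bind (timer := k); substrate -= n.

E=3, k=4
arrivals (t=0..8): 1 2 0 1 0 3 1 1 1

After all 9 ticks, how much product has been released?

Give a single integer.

Answer: 4

Derivation:
t=0: arr=1 -> substrate=0 bound=1 product=0
t=1: arr=2 -> substrate=0 bound=3 product=0
t=2: arr=0 -> substrate=0 bound=3 product=0
t=3: arr=1 -> substrate=1 bound=3 product=0
t=4: arr=0 -> substrate=0 bound=3 product=1
t=5: arr=3 -> substrate=1 bound=3 product=3
t=6: arr=1 -> substrate=2 bound=3 product=3
t=7: arr=1 -> substrate=3 bound=3 product=3
t=8: arr=1 -> substrate=3 bound=3 product=4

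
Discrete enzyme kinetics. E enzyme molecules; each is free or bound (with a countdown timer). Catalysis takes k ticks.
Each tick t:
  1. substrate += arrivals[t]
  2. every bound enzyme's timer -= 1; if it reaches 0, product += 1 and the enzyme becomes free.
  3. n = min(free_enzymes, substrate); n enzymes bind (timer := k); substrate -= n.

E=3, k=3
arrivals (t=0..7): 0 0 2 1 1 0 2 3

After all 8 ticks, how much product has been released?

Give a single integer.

t=0: arr=0 -> substrate=0 bound=0 product=0
t=1: arr=0 -> substrate=0 bound=0 product=0
t=2: arr=2 -> substrate=0 bound=2 product=0
t=3: arr=1 -> substrate=0 bound=3 product=0
t=4: arr=1 -> substrate=1 bound=3 product=0
t=5: arr=0 -> substrate=0 bound=2 product=2
t=6: arr=2 -> substrate=0 bound=3 product=3
t=7: arr=3 -> substrate=3 bound=3 product=3

Answer: 3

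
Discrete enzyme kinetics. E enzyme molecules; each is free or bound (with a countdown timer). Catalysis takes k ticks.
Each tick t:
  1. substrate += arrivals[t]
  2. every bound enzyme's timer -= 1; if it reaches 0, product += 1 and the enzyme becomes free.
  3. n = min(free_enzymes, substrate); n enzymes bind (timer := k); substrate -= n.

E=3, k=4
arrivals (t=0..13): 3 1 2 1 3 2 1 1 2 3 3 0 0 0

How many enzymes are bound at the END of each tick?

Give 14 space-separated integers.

t=0: arr=3 -> substrate=0 bound=3 product=0
t=1: arr=1 -> substrate=1 bound=3 product=0
t=2: arr=2 -> substrate=3 bound=3 product=0
t=3: arr=1 -> substrate=4 bound=3 product=0
t=4: arr=3 -> substrate=4 bound=3 product=3
t=5: arr=2 -> substrate=6 bound=3 product=3
t=6: arr=1 -> substrate=7 bound=3 product=3
t=7: arr=1 -> substrate=8 bound=3 product=3
t=8: arr=2 -> substrate=7 bound=3 product=6
t=9: arr=3 -> substrate=10 bound=3 product=6
t=10: arr=3 -> substrate=13 bound=3 product=6
t=11: arr=0 -> substrate=13 bound=3 product=6
t=12: arr=0 -> substrate=10 bound=3 product=9
t=13: arr=0 -> substrate=10 bound=3 product=9

Answer: 3 3 3 3 3 3 3 3 3 3 3 3 3 3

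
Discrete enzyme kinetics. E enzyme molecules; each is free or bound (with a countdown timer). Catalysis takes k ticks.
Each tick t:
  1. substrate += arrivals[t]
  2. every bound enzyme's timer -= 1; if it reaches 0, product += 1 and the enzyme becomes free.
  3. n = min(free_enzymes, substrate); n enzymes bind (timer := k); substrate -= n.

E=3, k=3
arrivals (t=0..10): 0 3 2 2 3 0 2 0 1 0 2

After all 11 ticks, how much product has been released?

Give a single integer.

t=0: arr=0 -> substrate=0 bound=0 product=0
t=1: arr=3 -> substrate=0 bound=3 product=0
t=2: arr=2 -> substrate=2 bound=3 product=0
t=3: arr=2 -> substrate=4 bound=3 product=0
t=4: arr=3 -> substrate=4 bound=3 product=3
t=5: arr=0 -> substrate=4 bound=3 product=3
t=6: arr=2 -> substrate=6 bound=3 product=3
t=7: arr=0 -> substrate=3 bound=3 product=6
t=8: arr=1 -> substrate=4 bound=3 product=6
t=9: arr=0 -> substrate=4 bound=3 product=6
t=10: arr=2 -> substrate=3 bound=3 product=9

Answer: 9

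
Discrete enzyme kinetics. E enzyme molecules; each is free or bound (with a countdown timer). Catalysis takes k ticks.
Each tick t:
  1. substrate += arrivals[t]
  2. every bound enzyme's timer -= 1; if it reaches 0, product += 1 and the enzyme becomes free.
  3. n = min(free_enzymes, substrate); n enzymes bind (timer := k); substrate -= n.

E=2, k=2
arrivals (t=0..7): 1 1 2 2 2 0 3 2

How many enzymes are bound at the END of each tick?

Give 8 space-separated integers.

t=0: arr=1 -> substrate=0 bound=1 product=0
t=1: arr=1 -> substrate=0 bound=2 product=0
t=2: arr=2 -> substrate=1 bound=2 product=1
t=3: arr=2 -> substrate=2 bound=2 product=2
t=4: arr=2 -> substrate=3 bound=2 product=3
t=5: arr=0 -> substrate=2 bound=2 product=4
t=6: arr=3 -> substrate=4 bound=2 product=5
t=7: arr=2 -> substrate=5 bound=2 product=6

Answer: 1 2 2 2 2 2 2 2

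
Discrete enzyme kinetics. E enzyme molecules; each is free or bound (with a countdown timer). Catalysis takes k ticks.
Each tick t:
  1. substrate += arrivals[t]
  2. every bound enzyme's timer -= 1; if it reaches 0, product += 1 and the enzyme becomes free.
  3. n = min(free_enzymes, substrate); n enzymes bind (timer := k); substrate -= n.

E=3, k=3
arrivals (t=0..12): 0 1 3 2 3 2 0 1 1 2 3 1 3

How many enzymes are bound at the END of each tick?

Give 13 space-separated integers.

Answer: 0 1 3 3 3 3 3 3 3 3 3 3 3

Derivation:
t=0: arr=0 -> substrate=0 bound=0 product=0
t=1: arr=1 -> substrate=0 bound=1 product=0
t=2: arr=3 -> substrate=1 bound=3 product=0
t=3: arr=2 -> substrate=3 bound=3 product=0
t=4: arr=3 -> substrate=5 bound=3 product=1
t=5: arr=2 -> substrate=5 bound=3 product=3
t=6: arr=0 -> substrate=5 bound=3 product=3
t=7: arr=1 -> substrate=5 bound=3 product=4
t=8: arr=1 -> substrate=4 bound=3 product=6
t=9: arr=2 -> substrate=6 bound=3 product=6
t=10: arr=3 -> substrate=8 bound=3 product=7
t=11: arr=1 -> substrate=7 bound=3 product=9
t=12: arr=3 -> substrate=10 bound=3 product=9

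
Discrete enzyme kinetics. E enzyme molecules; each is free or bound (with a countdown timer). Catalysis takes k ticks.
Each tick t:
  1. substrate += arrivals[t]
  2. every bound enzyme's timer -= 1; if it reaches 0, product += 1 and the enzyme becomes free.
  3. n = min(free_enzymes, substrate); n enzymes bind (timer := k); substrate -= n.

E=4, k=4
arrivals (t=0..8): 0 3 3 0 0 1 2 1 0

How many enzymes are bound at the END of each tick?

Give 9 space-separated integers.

t=0: arr=0 -> substrate=0 bound=0 product=0
t=1: arr=3 -> substrate=0 bound=3 product=0
t=2: arr=3 -> substrate=2 bound=4 product=0
t=3: arr=0 -> substrate=2 bound=4 product=0
t=4: arr=0 -> substrate=2 bound=4 product=0
t=5: arr=1 -> substrate=0 bound=4 product=3
t=6: arr=2 -> substrate=1 bound=4 product=4
t=7: arr=1 -> substrate=2 bound=4 product=4
t=8: arr=0 -> substrate=2 bound=4 product=4

Answer: 0 3 4 4 4 4 4 4 4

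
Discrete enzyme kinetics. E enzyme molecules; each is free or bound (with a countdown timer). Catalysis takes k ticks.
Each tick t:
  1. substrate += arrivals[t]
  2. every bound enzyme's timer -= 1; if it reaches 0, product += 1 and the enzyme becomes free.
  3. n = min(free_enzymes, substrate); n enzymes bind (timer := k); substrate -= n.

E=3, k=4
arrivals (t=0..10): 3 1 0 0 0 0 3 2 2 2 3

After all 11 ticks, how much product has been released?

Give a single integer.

t=0: arr=3 -> substrate=0 bound=3 product=0
t=1: arr=1 -> substrate=1 bound=3 product=0
t=2: arr=0 -> substrate=1 bound=3 product=0
t=3: arr=0 -> substrate=1 bound=3 product=0
t=4: arr=0 -> substrate=0 bound=1 product=3
t=5: arr=0 -> substrate=0 bound=1 product=3
t=6: arr=3 -> substrate=1 bound=3 product=3
t=7: arr=2 -> substrate=3 bound=3 product=3
t=8: arr=2 -> substrate=4 bound=3 product=4
t=9: arr=2 -> substrate=6 bound=3 product=4
t=10: arr=3 -> substrate=7 bound=3 product=6

Answer: 6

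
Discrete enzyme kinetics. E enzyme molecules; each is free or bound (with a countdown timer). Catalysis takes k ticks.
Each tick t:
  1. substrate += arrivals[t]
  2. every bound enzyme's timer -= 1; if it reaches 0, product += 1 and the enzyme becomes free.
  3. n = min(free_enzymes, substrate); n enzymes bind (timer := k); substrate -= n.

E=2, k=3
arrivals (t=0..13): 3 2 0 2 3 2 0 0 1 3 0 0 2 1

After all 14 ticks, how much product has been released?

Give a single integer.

Answer: 8

Derivation:
t=0: arr=3 -> substrate=1 bound=2 product=0
t=1: arr=2 -> substrate=3 bound=2 product=0
t=2: arr=0 -> substrate=3 bound=2 product=0
t=3: arr=2 -> substrate=3 bound=2 product=2
t=4: arr=3 -> substrate=6 bound=2 product=2
t=5: arr=2 -> substrate=8 bound=2 product=2
t=6: arr=0 -> substrate=6 bound=2 product=4
t=7: arr=0 -> substrate=6 bound=2 product=4
t=8: arr=1 -> substrate=7 bound=2 product=4
t=9: arr=3 -> substrate=8 bound=2 product=6
t=10: arr=0 -> substrate=8 bound=2 product=6
t=11: arr=0 -> substrate=8 bound=2 product=6
t=12: arr=2 -> substrate=8 bound=2 product=8
t=13: arr=1 -> substrate=9 bound=2 product=8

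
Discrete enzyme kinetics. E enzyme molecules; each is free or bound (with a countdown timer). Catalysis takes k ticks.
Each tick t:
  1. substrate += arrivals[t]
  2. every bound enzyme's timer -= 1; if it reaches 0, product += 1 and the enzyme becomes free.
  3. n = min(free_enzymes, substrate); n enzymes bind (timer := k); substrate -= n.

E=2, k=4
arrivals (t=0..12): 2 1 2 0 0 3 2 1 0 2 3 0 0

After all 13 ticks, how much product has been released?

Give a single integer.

t=0: arr=2 -> substrate=0 bound=2 product=0
t=1: arr=1 -> substrate=1 bound=2 product=0
t=2: arr=2 -> substrate=3 bound=2 product=0
t=3: arr=0 -> substrate=3 bound=2 product=0
t=4: arr=0 -> substrate=1 bound=2 product=2
t=5: arr=3 -> substrate=4 bound=2 product=2
t=6: arr=2 -> substrate=6 bound=2 product=2
t=7: arr=1 -> substrate=7 bound=2 product=2
t=8: arr=0 -> substrate=5 bound=2 product=4
t=9: arr=2 -> substrate=7 bound=2 product=4
t=10: arr=3 -> substrate=10 bound=2 product=4
t=11: arr=0 -> substrate=10 bound=2 product=4
t=12: arr=0 -> substrate=8 bound=2 product=6

Answer: 6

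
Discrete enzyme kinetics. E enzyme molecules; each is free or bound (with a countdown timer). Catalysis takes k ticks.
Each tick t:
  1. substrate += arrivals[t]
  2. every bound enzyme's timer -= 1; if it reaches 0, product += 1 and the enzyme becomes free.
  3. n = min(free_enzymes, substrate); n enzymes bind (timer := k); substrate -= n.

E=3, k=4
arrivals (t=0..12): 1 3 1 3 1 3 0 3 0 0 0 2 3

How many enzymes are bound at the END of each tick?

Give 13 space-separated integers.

Answer: 1 3 3 3 3 3 3 3 3 3 3 3 3

Derivation:
t=0: arr=1 -> substrate=0 bound=1 product=0
t=1: arr=3 -> substrate=1 bound=3 product=0
t=2: arr=1 -> substrate=2 bound=3 product=0
t=3: arr=3 -> substrate=5 bound=3 product=0
t=4: arr=1 -> substrate=5 bound=3 product=1
t=5: arr=3 -> substrate=6 bound=3 product=3
t=6: arr=0 -> substrate=6 bound=3 product=3
t=7: arr=3 -> substrate=9 bound=3 product=3
t=8: arr=0 -> substrate=8 bound=3 product=4
t=9: arr=0 -> substrate=6 bound=3 product=6
t=10: arr=0 -> substrate=6 bound=3 product=6
t=11: arr=2 -> substrate=8 bound=3 product=6
t=12: arr=3 -> substrate=10 bound=3 product=7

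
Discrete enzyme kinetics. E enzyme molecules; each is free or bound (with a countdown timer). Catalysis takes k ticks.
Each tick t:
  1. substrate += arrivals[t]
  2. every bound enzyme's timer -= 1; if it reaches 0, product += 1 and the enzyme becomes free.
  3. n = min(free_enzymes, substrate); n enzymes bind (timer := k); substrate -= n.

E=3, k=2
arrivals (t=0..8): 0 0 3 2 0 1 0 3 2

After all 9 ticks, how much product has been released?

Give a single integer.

t=0: arr=0 -> substrate=0 bound=0 product=0
t=1: arr=0 -> substrate=0 bound=0 product=0
t=2: arr=3 -> substrate=0 bound=3 product=0
t=3: arr=2 -> substrate=2 bound=3 product=0
t=4: arr=0 -> substrate=0 bound=2 product=3
t=5: arr=1 -> substrate=0 bound=3 product=3
t=6: arr=0 -> substrate=0 bound=1 product=5
t=7: arr=3 -> substrate=0 bound=3 product=6
t=8: arr=2 -> substrate=2 bound=3 product=6

Answer: 6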